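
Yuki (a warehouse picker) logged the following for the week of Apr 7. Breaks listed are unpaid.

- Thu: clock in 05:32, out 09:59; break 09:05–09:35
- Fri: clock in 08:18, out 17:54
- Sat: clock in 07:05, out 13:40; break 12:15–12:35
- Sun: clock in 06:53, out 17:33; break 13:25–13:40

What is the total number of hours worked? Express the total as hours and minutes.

30 h 13 min

Thu: 05:32–09:59 = 4 h 27 min; less 30 min break → 3 h 57 min
Fri: 08:18–17:54 = 9 h 36 min
Sat: 07:05–13:40 = 6 h 35 min; less 20 min break → 6 h 15 min
Sun: 06:53–17:33 = 10 h 40 min; less 15 min break → 10 h 25 min
Total: 3 h 57 min + 9 h 36 min + 6 h 15 min + 10 h 25 min = 30 h 13 min.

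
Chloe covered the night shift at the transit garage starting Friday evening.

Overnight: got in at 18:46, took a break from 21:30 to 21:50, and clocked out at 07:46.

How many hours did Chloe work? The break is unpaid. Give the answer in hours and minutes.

Overnight: 18:46 → midnight = 5 h 14 min; midnight → 07:46 = 7 h 46 min; span 13 h 0 min; less 20 min break → 12 h 40 min

12 h 40 min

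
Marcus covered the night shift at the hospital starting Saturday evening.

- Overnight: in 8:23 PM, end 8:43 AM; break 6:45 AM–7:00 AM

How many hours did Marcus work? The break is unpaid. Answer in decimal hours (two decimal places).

12.08 hours

Overnight: 8:23 PM → midnight = 3 h 37 min; midnight → 8:43 AM = 8 h 43 min; span 12 h 20 min; less 15 min break → 12 h 5 min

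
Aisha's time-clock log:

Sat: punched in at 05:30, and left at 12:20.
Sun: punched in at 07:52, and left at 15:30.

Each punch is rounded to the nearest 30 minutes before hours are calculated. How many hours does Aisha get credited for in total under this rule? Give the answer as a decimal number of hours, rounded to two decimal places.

Sat: in 05:30→05:30, out 12:20→12:30; 7 h 0 min
Sun: in 07:52→08:00, out 15:30→15:30; 7 h 30 min
Total credited: 14 h 30 min.

14.50 hours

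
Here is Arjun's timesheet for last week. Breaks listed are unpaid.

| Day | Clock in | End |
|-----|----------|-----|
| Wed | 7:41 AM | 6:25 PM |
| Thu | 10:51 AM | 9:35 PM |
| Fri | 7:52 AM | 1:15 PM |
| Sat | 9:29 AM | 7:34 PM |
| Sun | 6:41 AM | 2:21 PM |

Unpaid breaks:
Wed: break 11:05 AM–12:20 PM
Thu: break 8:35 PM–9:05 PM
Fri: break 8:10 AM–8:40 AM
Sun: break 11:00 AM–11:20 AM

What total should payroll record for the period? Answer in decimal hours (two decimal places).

42.02 hours

Wed: 7:41 AM–6:25 PM = 10 h 44 min; less 75 min break → 9 h 29 min
Thu: 10:51 AM–9:35 PM = 10 h 44 min; less 30 min break → 10 h 14 min
Fri: 7:52 AM–1:15 PM = 5 h 23 min; less 30 min break → 4 h 53 min
Sat: 9:29 AM–7:34 PM = 10 h 5 min
Sun: 6:41 AM–2:21 PM = 7 h 40 min; less 20 min break → 7 h 20 min
Total: 9 h 29 min + 10 h 14 min + 4 h 53 min + 10 h 5 min + 7 h 20 min = 42 h 1 min.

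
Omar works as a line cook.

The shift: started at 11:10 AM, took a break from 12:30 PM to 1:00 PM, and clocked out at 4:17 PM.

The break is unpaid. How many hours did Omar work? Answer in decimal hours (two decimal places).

The shift: 11:10 AM–4:17 PM = 5 h 7 min; less 30 min break → 4 h 37 min

4.62 hours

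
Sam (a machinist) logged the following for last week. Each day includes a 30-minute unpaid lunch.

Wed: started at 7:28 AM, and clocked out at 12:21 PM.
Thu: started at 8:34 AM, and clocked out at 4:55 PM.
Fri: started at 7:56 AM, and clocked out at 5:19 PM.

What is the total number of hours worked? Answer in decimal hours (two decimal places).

Wed: 7:28 AM–12:21 PM = 4 h 53 min; less 30 min break → 4 h 23 min
Thu: 8:34 AM–4:55 PM = 8 h 21 min; less 30 min break → 7 h 51 min
Fri: 7:56 AM–5:19 PM = 9 h 23 min; less 30 min break → 8 h 53 min
Total: 4 h 23 min + 7 h 51 min + 8 h 53 min = 21 h 7 min.

21.12 hours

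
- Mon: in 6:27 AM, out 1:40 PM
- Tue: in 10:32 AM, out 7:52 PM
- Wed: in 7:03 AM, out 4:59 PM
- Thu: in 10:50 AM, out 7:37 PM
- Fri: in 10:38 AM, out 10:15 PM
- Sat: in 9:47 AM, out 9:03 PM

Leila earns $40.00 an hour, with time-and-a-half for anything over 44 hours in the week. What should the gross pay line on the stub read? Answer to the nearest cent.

$2609.00

Mon: 6:27 AM–1:40 PM = 7 h 13 min
Tue: 10:32 AM–7:52 PM = 9 h 20 min
Wed: 7:03 AM–4:59 PM = 9 h 56 min
Thu: 10:50 AM–7:37 PM = 8 h 47 min
Fri: 10:38 AM–10:15 PM = 11 h 37 min
Sat: 9:47 AM–9:03 PM = 11 h 16 min
Total worked: 58 h 9 min = 3489 min.
Regular 44 h 0 min = 2640 min at $40.00/h; overtime 14 h 9 min = 849 min at $60.00/h.
Pay = (2640 × $40.00 + 849 × $60.00) ÷ 60 = $2609.00.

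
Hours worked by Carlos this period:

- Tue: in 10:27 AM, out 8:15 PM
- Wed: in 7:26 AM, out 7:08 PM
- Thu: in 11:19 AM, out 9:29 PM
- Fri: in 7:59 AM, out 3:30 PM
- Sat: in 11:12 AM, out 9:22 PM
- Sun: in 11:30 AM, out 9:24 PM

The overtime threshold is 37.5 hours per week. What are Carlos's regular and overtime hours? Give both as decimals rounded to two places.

Regular 37.50 hours, overtime 21.75 hours

Tue: 10:27 AM–8:15 PM = 9 h 48 min
Wed: 7:26 AM–7:08 PM = 11 h 42 min
Thu: 11:19 AM–9:29 PM = 10 h 10 min
Fri: 7:59 AM–3:30 PM = 7 h 31 min
Sat: 11:12 AM–9:22 PM = 10 h 10 min
Sun: 11:30 AM–9:24 PM = 9 h 54 min
Total worked: 59 h 15 min = 59.25 h.
Threshold 37.5 h → overtime 21 h 45 min, regular 37 h 30 min.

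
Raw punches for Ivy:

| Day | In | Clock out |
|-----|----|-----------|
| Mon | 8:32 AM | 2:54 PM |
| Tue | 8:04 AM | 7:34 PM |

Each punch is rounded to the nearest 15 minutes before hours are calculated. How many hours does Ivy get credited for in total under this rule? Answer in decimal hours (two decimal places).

18.00 hours

Mon: in 8:32 AM→8:30 AM, out 2:54 PM→3:00 PM; 6 h 30 min
Tue: in 8:04 AM→8:00 AM, out 7:34 PM→7:30 PM; 11 h 30 min
Total credited: 18 h 0 min.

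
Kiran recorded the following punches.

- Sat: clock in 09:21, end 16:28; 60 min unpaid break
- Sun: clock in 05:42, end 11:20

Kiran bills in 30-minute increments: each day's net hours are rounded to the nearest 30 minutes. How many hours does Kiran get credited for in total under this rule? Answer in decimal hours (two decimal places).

11.50 hours

Sat: 09:21–16:28 = 7 h 7 min − 60 min = 6 h 7 min → rounds to 6 h 0 min
Sun: 05:42–11:20 = 5 h 38 min → rounds to 5 h 30 min
Total credited: 11 h 30 min.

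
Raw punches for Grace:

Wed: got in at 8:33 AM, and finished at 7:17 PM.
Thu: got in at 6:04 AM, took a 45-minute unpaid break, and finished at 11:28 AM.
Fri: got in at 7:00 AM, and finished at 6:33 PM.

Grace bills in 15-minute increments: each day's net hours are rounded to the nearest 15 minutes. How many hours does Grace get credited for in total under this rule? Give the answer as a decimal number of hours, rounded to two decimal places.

27.00 hours

Wed: 8:33 AM–7:17 PM = 10 h 44 min → rounds to 10 h 45 min
Thu: 6:04 AM–11:28 AM = 5 h 24 min − 45 min = 4 h 39 min → rounds to 4 h 45 min
Fri: 7:00 AM–6:33 PM = 11 h 33 min → rounds to 11 h 30 min
Total credited: 27 h 0 min.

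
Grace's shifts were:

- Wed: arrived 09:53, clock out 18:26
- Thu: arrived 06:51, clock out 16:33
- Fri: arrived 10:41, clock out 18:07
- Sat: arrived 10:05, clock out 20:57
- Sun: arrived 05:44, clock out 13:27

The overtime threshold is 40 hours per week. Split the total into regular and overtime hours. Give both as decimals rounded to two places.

Regular 40.00 hours, overtime 4.27 hours

Wed: 09:53–18:26 = 8 h 33 min
Thu: 06:51–16:33 = 9 h 42 min
Fri: 10:41–18:07 = 7 h 26 min
Sat: 10:05–20:57 = 10 h 52 min
Sun: 05:44–13:27 = 7 h 43 min
Total worked: 44 h 16 min = 44.27 h.
Threshold 40 h → overtime 4 h 16 min, regular 40 h 0 min.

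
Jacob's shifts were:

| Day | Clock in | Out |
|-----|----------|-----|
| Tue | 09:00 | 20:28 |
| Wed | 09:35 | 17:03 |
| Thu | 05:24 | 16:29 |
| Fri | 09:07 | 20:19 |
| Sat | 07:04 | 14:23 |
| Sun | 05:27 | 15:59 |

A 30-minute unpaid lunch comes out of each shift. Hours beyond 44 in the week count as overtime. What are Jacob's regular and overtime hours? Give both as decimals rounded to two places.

Tue: 09:00–20:28 = 11 h 28 min; less 30 min break → 10 h 58 min
Wed: 09:35–17:03 = 7 h 28 min; less 30 min break → 6 h 58 min
Thu: 05:24–16:29 = 11 h 5 min; less 30 min break → 10 h 35 min
Fri: 09:07–20:19 = 11 h 12 min; less 30 min break → 10 h 42 min
Sat: 07:04–14:23 = 7 h 19 min; less 30 min break → 6 h 49 min
Sun: 05:27–15:59 = 10 h 32 min; less 30 min break → 10 h 2 min
Total worked: 56 h 4 min = 56.07 h.
Threshold 44 h → overtime 12 h 4 min, regular 44 h 0 min.

Regular 44.00 hours, overtime 12.07 hours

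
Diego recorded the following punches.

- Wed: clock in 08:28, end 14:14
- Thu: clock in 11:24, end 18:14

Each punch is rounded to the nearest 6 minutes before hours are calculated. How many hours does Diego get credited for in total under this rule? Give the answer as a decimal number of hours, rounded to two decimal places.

Wed: in 08:28→08:30, out 14:14→14:12; 5 h 42 min
Thu: in 11:24→11:24, out 18:14→18:12; 6 h 48 min
Total credited: 12 h 30 min.

12.50 hours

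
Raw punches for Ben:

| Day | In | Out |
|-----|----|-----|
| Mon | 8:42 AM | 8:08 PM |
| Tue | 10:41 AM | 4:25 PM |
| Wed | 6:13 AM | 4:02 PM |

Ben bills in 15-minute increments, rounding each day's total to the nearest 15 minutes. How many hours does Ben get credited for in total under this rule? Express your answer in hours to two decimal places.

27.00 hours

Mon: 8:42 AM–8:08 PM = 11 h 26 min → rounds to 11 h 30 min
Tue: 10:41 AM–4:25 PM = 5 h 44 min → rounds to 5 h 45 min
Wed: 6:13 AM–4:02 PM = 9 h 49 min → rounds to 9 h 45 min
Total credited: 27 h 0 min.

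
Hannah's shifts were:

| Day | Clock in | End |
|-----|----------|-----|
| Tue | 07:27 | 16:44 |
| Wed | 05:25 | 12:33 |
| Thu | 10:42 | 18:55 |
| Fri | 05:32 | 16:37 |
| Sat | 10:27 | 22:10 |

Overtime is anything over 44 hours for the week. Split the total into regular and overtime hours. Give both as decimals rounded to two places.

Tue: 07:27–16:44 = 9 h 17 min
Wed: 05:25–12:33 = 7 h 8 min
Thu: 10:42–18:55 = 8 h 13 min
Fri: 05:32–16:37 = 11 h 5 min
Sat: 10:27–22:10 = 11 h 43 min
Total worked: 47 h 26 min = 47.43 h.
Threshold 44 h → overtime 3 h 26 min, regular 44 h 0 min.

Regular 44.00 hours, overtime 3.43 hours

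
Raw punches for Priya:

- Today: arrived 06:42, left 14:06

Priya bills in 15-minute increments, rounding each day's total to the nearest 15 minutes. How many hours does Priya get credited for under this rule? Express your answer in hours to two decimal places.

7.50 hours

Today: 06:42–14:06 = 7 h 24 min → rounds to 7 h 30 min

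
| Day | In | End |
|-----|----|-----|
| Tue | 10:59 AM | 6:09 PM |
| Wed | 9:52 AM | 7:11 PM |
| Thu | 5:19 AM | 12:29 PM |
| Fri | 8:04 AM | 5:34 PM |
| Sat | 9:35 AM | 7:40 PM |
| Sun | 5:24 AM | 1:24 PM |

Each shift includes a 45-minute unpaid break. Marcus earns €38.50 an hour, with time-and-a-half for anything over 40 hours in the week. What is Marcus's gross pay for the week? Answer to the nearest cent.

€1928.85

Tue: 10:59 AM–6:09 PM = 7 h 10 min; less 45 min break → 6 h 25 min
Wed: 9:52 AM–7:11 PM = 9 h 19 min; less 45 min break → 8 h 34 min
Thu: 5:19 AM–12:29 PM = 7 h 10 min; less 45 min break → 6 h 25 min
Fri: 8:04 AM–5:34 PM = 9 h 30 min; less 45 min break → 8 h 45 min
Sat: 9:35 AM–7:40 PM = 10 h 5 min; less 45 min break → 9 h 20 min
Sun: 5:24 AM–1:24 PM = 8 h 0 min; less 45 min break → 7 h 15 min
Total worked: 46 h 44 min = 2804 min.
Regular 40 h 0 min = 2400 min at €38.50/h; overtime 6 h 44 min = 404 min at €57.75/h.
Pay = (2400 × €38.50 + 404 × €57.75) ÷ 60 = €1928.85.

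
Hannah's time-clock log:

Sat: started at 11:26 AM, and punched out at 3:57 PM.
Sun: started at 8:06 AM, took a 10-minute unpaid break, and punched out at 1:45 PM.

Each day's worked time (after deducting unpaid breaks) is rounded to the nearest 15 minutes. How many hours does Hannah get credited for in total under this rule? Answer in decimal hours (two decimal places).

Sat: 11:26 AM–3:57 PM = 4 h 31 min → rounds to 4 h 30 min
Sun: 8:06 AM–1:45 PM = 5 h 39 min − 10 min = 5 h 29 min → rounds to 5 h 30 min
Total credited: 10 h 0 min.

10.00 hours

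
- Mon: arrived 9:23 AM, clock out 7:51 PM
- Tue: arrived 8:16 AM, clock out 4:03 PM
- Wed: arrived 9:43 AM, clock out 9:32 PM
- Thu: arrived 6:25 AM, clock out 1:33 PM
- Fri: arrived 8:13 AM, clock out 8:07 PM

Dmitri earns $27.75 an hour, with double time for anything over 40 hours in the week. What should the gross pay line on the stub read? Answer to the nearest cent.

Mon: 9:23 AM–7:51 PM = 10 h 28 min
Tue: 8:16 AM–4:03 PM = 7 h 47 min
Wed: 9:43 AM–9:32 PM = 11 h 49 min
Thu: 6:25 AM–1:33 PM = 7 h 8 min
Fri: 8:13 AM–8:07 PM = 11 h 54 min
Total worked: 49 h 6 min = 2946 min.
Regular 40 h 0 min = 2400 min at $27.75/h; overtime 9 h 6 min = 546 min at $55.50/h.
Pay = (2400 × $27.75 + 546 × $55.50) ÷ 60 = $1615.05.

$1615.05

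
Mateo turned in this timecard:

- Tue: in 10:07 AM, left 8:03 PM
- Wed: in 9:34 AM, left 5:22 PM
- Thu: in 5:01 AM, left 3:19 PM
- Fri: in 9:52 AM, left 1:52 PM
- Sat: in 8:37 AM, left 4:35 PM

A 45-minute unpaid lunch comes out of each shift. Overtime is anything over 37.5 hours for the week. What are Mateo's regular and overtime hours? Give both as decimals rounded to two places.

Tue: 10:07 AM–8:03 PM = 9 h 56 min; less 45 min break → 9 h 11 min
Wed: 9:34 AM–5:22 PM = 7 h 48 min; less 45 min break → 7 h 3 min
Thu: 5:01 AM–3:19 PM = 10 h 18 min; less 45 min break → 9 h 33 min
Fri: 9:52 AM–1:52 PM = 4 h 0 min; less 45 min break → 3 h 15 min
Sat: 8:37 AM–4:35 PM = 7 h 58 min; less 45 min break → 7 h 13 min
Total worked: 36 h 15 min = 36.25 h.
Threshold 37.5 h → overtime 0 h 0 min, regular 36 h 15 min.

Regular 36.25 hours, overtime 0.00 hours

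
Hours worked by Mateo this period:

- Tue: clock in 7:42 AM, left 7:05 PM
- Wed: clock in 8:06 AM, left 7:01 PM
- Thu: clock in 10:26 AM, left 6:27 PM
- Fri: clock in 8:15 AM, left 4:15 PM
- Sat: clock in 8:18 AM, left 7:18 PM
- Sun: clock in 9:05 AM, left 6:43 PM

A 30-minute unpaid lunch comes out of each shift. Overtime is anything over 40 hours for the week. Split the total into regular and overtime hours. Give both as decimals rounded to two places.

Tue: 7:42 AM–7:05 PM = 11 h 23 min; less 30 min break → 10 h 53 min
Wed: 8:06 AM–7:01 PM = 10 h 55 min; less 30 min break → 10 h 25 min
Thu: 10:26 AM–6:27 PM = 8 h 1 min; less 30 min break → 7 h 31 min
Fri: 8:15 AM–4:15 PM = 8 h 0 min; less 30 min break → 7 h 30 min
Sat: 8:18 AM–7:18 PM = 11 h 0 min; less 30 min break → 10 h 30 min
Sun: 9:05 AM–6:43 PM = 9 h 38 min; less 30 min break → 9 h 8 min
Total worked: 55 h 57 min = 55.95 h.
Threshold 40 h → overtime 15 h 57 min, regular 40 h 0 min.

Regular 40.00 hours, overtime 15.95 hours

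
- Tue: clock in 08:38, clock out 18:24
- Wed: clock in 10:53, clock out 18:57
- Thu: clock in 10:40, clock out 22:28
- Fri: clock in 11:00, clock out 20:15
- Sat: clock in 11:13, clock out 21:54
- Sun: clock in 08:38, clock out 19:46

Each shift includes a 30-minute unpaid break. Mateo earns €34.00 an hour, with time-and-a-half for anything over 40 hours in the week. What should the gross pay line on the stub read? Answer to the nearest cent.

Tue: 08:38–18:24 = 9 h 46 min; less 30 min break → 9 h 16 min
Wed: 10:53–18:57 = 8 h 4 min; less 30 min break → 7 h 34 min
Thu: 10:40–22:28 = 11 h 48 min; less 30 min break → 11 h 18 min
Fri: 11:00–20:15 = 9 h 15 min; less 30 min break → 8 h 45 min
Sat: 11:13–21:54 = 10 h 41 min; less 30 min break → 10 h 11 min
Sun: 08:38–19:46 = 11 h 8 min; less 30 min break → 10 h 38 min
Total worked: 57 h 42 min = 3462 min.
Regular 40 h 0 min = 2400 min at €34.00/h; overtime 17 h 42 min = 1062 min at €51.00/h.
Pay = (2400 × €34.00 + 1062 × €51.00) ÷ 60 = €2262.70.

€2262.70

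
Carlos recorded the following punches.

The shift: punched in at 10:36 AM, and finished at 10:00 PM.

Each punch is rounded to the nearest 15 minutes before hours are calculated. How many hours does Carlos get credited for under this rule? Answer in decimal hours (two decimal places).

The shift: in 10:36 AM→10:30 AM, out 10:00 PM→10:00 PM; 11 h 30 min

11.50 hours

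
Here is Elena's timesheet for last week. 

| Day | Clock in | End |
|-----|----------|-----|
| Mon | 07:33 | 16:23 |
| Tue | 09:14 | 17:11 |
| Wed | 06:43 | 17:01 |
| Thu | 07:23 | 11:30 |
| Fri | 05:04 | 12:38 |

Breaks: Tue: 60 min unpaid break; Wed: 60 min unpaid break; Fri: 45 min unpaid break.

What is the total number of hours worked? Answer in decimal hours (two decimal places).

Mon: 07:33–16:23 = 8 h 50 min
Tue: 09:14–17:11 = 7 h 57 min; less 60 min break → 6 h 57 min
Wed: 06:43–17:01 = 10 h 18 min; less 60 min break → 9 h 18 min
Thu: 07:23–11:30 = 4 h 7 min
Fri: 05:04–12:38 = 7 h 34 min; less 45 min break → 6 h 49 min
Total: 8 h 50 min + 6 h 57 min + 9 h 18 min + 4 h 7 min + 6 h 49 min = 36 h 1 min.

36.02 hours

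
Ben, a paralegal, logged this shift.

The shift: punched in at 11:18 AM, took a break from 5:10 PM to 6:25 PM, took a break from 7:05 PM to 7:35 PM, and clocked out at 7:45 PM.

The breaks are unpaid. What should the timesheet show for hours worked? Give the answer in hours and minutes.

The shift: 11:18 AM–7:45 PM = 8 h 27 min; less 105 min break → 6 h 42 min

6 h 42 min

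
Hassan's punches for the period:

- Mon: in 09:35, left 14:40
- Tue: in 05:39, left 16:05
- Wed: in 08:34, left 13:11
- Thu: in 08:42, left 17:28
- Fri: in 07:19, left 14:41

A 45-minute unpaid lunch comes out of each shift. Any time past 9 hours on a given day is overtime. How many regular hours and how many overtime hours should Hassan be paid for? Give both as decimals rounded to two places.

Mon: 09:35–14:40 = 5 h 5 min; less 45 min break → 4 h 20 min
Tue: 05:39–16:05 = 10 h 26 min; less 45 min break → 9 h 41 min
Wed: 08:34–13:11 = 4 h 37 min; less 45 min break → 3 h 52 min
Thu: 08:42–17:28 = 8 h 46 min; less 45 min break → 8 h 1 min
Fri: 07:19–14:41 = 7 h 22 min; less 45 min break → 6 h 37 min
Mon reg 4 h 20 min / OT 0 h 0 min; Tue reg 9 h 0 min / OT 0 h 41 min; Wed reg 3 h 52 min / OT 0 h 0 min; Thu reg 8 h 1 min / OT 0 h 0 min; Fri reg 6 h 37 min / OT 0 h 0 min.
Totals: regular 31 h 50 min, overtime 0 h 41 min.

Regular 31.83 hours, overtime 0.68 hours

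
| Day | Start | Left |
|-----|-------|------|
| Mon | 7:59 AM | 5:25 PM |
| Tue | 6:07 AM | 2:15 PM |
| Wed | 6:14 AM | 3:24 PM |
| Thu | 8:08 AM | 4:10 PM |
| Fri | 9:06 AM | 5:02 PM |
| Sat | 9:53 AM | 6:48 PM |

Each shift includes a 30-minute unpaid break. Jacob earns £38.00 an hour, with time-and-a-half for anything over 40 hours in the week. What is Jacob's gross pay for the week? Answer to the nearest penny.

Mon: 7:59 AM–5:25 PM = 9 h 26 min; less 30 min break → 8 h 56 min
Tue: 6:07 AM–2:15 PM = 8 h 8 min; less 30 min break → 7 h 38 min
Wed: 6:14 AM–3:24 PM = 9 h 10 min; less 30 min break → 8 h 40 min
Thu: 8:08 AM–4:10 PM = 8 h 2 min; less 30 min break → 7 h 32 min
Fri: 9:06 AM–5:02 PM = 7 h 56 min; less 30 min break → 7 h 26 min
Sat: 9:53 AM–6:48 PM = 8 h 55 min; less 30 min break → 8 h 25 min
Total worked: 48 h 37 min = 2917 min.
Regular 40 h 0 min = 2400 min at £38.00/h; overtime 8 h 37 min = 517 min at £57.00/h.
Pay = (2400 × £38.00 + 517 × £57.00) ÷ 60 = £2011.15.

£2011.15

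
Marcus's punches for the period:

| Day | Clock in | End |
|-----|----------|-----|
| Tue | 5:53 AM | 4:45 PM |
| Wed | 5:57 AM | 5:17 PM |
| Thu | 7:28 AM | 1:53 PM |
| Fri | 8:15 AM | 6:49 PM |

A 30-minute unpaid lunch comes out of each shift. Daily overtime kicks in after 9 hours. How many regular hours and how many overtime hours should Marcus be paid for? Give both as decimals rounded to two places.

Regular 32.92 hours, overtime 4.27 hours

Tue: 5:53 AM–4:45 PM = 10 h 52 min; less 30 min break → 10 h 22 min
Wed: 5:57 AM–5:17 PM = 11 h 20 min; less 30 min break → 10 h 50 min
Thu: 7:28 AM–1:53 PM = 6 h 25 min; less 30 min break → 5 h 55 min
Fri: 8:15 AM–6:49 PM = 10 h 34 min; less 30 min break → 10 h 4 min
Tue reg 9 h 0 min / OT 1 h 22 min; Wed reg 9 h 0 min / OT 1 h 50 min; Thu reg 5 h 55 min / OT 0 h 0 min; Fri reg 9 h 0 min / OT 1 h 4 min.
Totals: regular 32 h 55 min, overtime 4 h 16 min.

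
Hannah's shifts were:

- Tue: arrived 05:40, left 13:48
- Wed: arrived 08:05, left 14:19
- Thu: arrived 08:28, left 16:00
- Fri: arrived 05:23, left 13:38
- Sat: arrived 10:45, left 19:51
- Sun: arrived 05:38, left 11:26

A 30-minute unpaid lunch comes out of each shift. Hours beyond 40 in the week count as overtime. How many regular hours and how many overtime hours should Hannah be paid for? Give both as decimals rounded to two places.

Tue: 05:40–13:48 = 8 h 8 min; less 30 min break → 7 h 38 min
Wed: 08:05–14:19 = 6 h 14 min; less 30 min break → 5 h 44 min
Thu: 08:28–16:00 = 7 h 32 min; less 30 min break → 7 h 2 min
Fri: 05:23–13:38 = 8 h 15 min; less 30 min break → 7 h 45 min
Sat: 10:45–19:51 = 9 h 6 min; less 30 min break → 8 h 36 min
Sun: 05:38–11:26 = 5 h 48 min; less 30 min break → 5 h 18 min
Total worked: 42 h 3 min = 42.05 h.
Threshold 40 h → overtime 2 h 3 min, regular 40 h 0 min.

Regular 40.00 hours, overtime 2.05 hours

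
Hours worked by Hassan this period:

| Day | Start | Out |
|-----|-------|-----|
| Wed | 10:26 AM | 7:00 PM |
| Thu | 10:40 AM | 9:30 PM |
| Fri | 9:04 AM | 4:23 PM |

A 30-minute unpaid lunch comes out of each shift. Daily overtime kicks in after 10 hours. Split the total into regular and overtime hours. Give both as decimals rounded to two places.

Wed: 10:26 AM–7:00 PM = 8 h 34 min; less 30 min break → 8 h 4 min
Thu: 10:40 AM–9:30 PM = 10 h 50 min; less 30 min break → 10 h 20 min
Fri: 9:04 AM–4:23 PM = 7 h 19 min; less 30 min break → 6 h 49 min
Wed reg 8 h 4 min / OT 0 h 0 min; Thu reg 10 h 0 min / OT 0 h 20 min; Fri reg 6 h 49 min / OT 0 h 0 min.
Totals: regular 24 h 53 min, overtime 0 h 20 min.

Regular 24.88 hours, overtime 0.33 hours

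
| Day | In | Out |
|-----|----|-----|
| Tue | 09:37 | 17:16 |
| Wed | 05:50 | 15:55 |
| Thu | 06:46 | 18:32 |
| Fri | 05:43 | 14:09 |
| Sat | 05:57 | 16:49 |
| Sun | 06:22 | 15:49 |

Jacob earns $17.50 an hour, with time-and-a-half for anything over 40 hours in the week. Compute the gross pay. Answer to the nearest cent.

$1179.06

Tue: 09:37–17:16 = 7 h 39 min
Wed: 05:50–15:55 = 10 h 5 min
Thu: 06:46–18:32 = 11 h 46 min
Fri: 05:43–14:09 = 8 h 26 min
Sat: 05:57–16:49 = 10 h 52 min
Sun: 06:22–15:49 = 9 h 27 min
Total worked: 58 h 15 min = 3495 min.
Regular 40 h 0 min = 2400 min at $17.50/h; overtime 18 h 15 min = 1095 min at $26.25/h.
Pay = (2400 × $17.50 + 1095 × $26.25) ÷ 60 = $1179.06.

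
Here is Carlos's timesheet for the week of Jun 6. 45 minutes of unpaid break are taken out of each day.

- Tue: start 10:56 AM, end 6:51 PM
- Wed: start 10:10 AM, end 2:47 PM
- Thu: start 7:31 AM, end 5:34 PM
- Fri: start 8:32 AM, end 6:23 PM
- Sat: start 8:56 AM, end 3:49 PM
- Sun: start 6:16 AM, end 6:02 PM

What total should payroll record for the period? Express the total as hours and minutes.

46 h 35 min

Tue: 10:56 AM–6:51 PM = 7 h 55 min; less 45 min break → 7 h 10 min
Wed: 10:10 AM–2:47 PM = 4 h 37 min; less 45 min break → 3 h 52 min
Thu: 7:31 AM–5:34 PM = 10 h 3 min; less 45 min break → 9 h 18 min
Fri: 8:32 AM–6:23 PM = 9 h 51 min; less 45 min break → 9 h 6 min
Sat: 8:56 AM–3:49 PM = 6 h 53 min; less 45 min break → 6 h 8 min
Sun: 6:16 AM–6:02 PM = 11 h 46 min; less 45 min break → 11 h 1 min
Total: 7 h 10 min + 3 h 52 min + 9 h 18 min + 9 h 6 min + 6 h 8 min + 11 h 1 min = 46 h 35 min.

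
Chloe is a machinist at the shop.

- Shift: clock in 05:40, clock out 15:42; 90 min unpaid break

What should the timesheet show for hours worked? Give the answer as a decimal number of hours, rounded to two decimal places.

8.53 hours

Shift: 05:40–15:42 = 10 h 2 min; less 90 min break → 8 h 32 min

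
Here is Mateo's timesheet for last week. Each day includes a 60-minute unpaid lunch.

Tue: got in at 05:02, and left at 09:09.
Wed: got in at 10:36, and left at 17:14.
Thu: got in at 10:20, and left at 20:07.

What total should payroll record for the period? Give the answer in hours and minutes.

Tue: 05:02–09:09 = 4 h 7 min; less 60 min break → 3 h 7 min
Wed: 10:36–17:14 = 6 h 38 min; less 60 min break → 5 h 38 min
Thu: 10:20–20:07 = 9 h 47 min; less 60 min break → 8 h 47 min
Total: 3 h 7 min + 5 h 38 min + 8 h 47 min = 17 h 32 min.

17 h 32 min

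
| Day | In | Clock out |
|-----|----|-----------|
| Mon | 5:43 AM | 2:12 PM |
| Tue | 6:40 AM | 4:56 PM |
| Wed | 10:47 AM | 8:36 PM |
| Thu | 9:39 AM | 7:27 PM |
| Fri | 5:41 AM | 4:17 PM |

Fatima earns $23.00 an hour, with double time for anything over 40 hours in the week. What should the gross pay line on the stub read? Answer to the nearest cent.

Mon: 5:43 AM–2:12 PM = 8 h 29 min
Tue: 6:40 AM–4:56 PM = 10 h 16 min
Wed: 10:47 AM–8:36 PM = 9 h 49 min
Thu: 9:39 AM–7:27 PM = 9 h 48 min
Fri: 5:41 AM–4:17 PM = 10 h 36 min
Total worked: 48 h 58 min = 2938 min.
Regular 40 h 0 min = 2400 min at $23.00/h; overtime 8 h 58 min = 538 min at $46.00/h.
Pay = (2400 × $23.00 + 538 × $46.00) ÷ 60 = $1332.47.

$1332.47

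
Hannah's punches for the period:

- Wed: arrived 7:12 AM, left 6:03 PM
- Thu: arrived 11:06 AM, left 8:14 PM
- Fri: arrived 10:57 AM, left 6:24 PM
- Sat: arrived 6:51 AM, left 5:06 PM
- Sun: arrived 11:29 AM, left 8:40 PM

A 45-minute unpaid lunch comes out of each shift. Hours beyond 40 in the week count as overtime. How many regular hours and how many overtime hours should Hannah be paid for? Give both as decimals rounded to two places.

Regular 40.00 hours, overtime 3.12 hours

Wed: 7:12 AM–6:03 PM = 10 h 51 min; less 45 min break → 10 h 6 min
Thu: 11:06 AM–8:14 PM = 9 h 8 min; less 45 min break → 8 h 23 min
Fri: 10:57 AM–6:24 PM = 7 h 27 min; less 45 min break → 6 h 42 min
Sat: 6:51 AM–5:06 PM = 10 h 15 min; less 45 min break → 9 h 30 min
Sun: 11:29 AM–8:40 PM = 9 h 11 min; less 45 min break → 8 h 26 min
Total worked: 43 h 7 min = 43.12 h.
Threshold 40 h → overtime 3 h 7 min, regular 40 h 0 min.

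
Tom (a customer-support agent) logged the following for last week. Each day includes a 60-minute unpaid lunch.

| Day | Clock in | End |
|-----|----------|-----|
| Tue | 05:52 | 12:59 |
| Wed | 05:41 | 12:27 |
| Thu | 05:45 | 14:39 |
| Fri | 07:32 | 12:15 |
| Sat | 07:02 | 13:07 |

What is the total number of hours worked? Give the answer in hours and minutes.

Tue: 05:52–12:59 = 7 h 7 min; less 60 min break → 6 h 7 min
Wed: 05:41–12:27 = 6 h 46 min; less 60 min break → 5 h 46 min
Thu: 05:45–14:39 = 8 h 54 min; less 60 min break → 7 h 54 min
Fri: 07:32–12:15 = 4 h 43 min; less 60 min break → 3 h 43 min
Sat: 07:02–13:07 = 6 h 5 min; less 60 min break → 5 h 5 min
Total: 6 h 7 min + 5 h 46 min + 7 h 54 min + 3 h 43 min + 5 h 5 min = 28 h 35 min.

28 h 35 min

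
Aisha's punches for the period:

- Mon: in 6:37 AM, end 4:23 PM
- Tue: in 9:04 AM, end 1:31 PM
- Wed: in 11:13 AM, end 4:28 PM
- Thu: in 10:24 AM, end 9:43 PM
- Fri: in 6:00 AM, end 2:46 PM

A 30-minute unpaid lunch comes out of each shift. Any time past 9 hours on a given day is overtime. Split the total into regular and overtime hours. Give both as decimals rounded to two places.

Regular 34.97 hours, overtime 2.08 hours

Mon: 6:37 AM–4:23 PM = 9 h 46 min; less 30 min break → 9 h 16 min
Tue: 9:04 AM–1:31 PM = 4 h 27 min; less 30 min break → 3 h 57 min
Wed: 11:13 AM–4:28 PM = 5 h 15 min; less 30 min break → 4 h 45 min
Thu: 10:24 AM–9:43 PM = 11 h 19 min; less 30 min break → 10 h 49 min
Fri: 6:00 AM–2:46 PM = 8 h 46 min; less 30 min break → 8 h 16 min
Mon reg 9 h 0 min / OT 0 h 16 min; Tue reg 3 h 57 min / OT 0 h 0 min; Wed reg 4 h 45 min / OT 0 h 0 min; Thu reg 9 h 0 min / OT 1 h 49 min; Fri reg 8 h 16 min / OT 0 h 0 min.
Totals: regular 34 h 58 min, overtime 2 h 5 min.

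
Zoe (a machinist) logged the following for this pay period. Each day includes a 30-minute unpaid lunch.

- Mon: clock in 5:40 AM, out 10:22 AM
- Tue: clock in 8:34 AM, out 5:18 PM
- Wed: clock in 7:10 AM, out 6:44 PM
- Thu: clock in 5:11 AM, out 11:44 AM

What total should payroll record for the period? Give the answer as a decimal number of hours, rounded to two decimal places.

29.55 hours

Mon: 5:40 AM–10:22 AM = 4 h 42 min; less 30 min break → 4 h 12 min
Tue: 8:34 AM–5:18 PM = 8 h 44 min; less 30 min break → 8 h 14 min
Wed: 7:10 AM–6:44 PM = 11 h 34 min; less 30 min break → 11 h 4 min
Thu: 5:11 AM–11:44 AM = 6 h 33 min; less 30 min break → 6 h 3 min
Total: 4 h 12 min + 8 h 14 min + 11 h 4 min + 6 h 3 min = 29 h 33 min.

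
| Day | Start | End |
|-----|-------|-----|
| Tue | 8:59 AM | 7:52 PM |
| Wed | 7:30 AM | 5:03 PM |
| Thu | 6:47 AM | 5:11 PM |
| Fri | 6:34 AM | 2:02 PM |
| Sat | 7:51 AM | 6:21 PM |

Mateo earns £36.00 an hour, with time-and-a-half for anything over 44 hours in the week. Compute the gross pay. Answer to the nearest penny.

Tue: 8:59 AM–7:52 PM = 10 h 53 min
Wed: 7:30 AM–5:03 PM = 9 h 33 min
Thu: 6:47 AM–5:11 PM = 10 h 24 min
Fri: 6:34 AM–2:02 PM = 7 h 28 min
Sat: 7:51 AM–6:21 PM = 10 h 30 min
Total worked: 48 h 48 min = 2928 min.
Regular 44 h 0 min = 2640 min at £36.00/h; overtime 4 h 48 min = 288 min at £54.00/h.
Pay = (2640 × £36.00 + 288 × £54.00) ÷ 60 = £1843.20.

£1843.20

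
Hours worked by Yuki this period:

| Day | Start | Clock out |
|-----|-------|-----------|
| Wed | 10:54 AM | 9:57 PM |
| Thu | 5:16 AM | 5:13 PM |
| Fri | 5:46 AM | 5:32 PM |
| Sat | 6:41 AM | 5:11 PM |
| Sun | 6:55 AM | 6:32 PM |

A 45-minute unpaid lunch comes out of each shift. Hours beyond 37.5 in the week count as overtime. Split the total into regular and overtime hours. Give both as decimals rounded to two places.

Wed: 10:54 AM–9:57 PM = 11 h 3 min; less 45 min break → 10 h 18 min
Thu: 5:16 AM–5:13 PM = 11 h 57 min; less 45 min break → 11 h 12 min
Fri: 5:46 AM–5:32 PM = 11 h 46 min; less 45 min break → 11 h 1 min
Sat: 6:41 AM–5:11 PM = 10 h 30 min; less 45 min break → 9 h 45 min
Sun: 6:55 AM–6:32 PM = 11 h 37 min; less 45 min break → 10 h 52 min
Total worked: 53 h 8 min = 53.13 h.
Threshold 37.5 h → overtime 15 h 38 min, regular 37 h 30 min.

Regular 37.50 hours, overtime 15.63 hours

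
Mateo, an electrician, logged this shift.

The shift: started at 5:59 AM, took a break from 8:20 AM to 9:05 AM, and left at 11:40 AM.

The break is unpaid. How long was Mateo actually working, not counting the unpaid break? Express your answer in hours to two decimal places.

4.93 hours

The shift: 5:59 AM–11:40 AM = 5 h 41 min; less 45 min break → 4 h 56 min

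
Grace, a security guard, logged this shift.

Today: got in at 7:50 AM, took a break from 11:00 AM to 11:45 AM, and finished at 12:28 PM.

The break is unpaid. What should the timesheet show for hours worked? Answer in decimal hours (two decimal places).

Today: 7:50 AM–12:28 PM = 4 h 38 min; less 45 min break → 3 h 53 min

3.88 hours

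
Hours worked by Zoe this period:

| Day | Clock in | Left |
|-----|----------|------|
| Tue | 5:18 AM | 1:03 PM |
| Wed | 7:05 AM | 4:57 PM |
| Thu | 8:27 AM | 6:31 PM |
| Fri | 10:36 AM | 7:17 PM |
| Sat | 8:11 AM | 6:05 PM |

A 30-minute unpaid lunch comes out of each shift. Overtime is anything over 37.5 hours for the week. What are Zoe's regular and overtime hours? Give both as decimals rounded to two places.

Tue: 5:18 AM–1:03 PM = 7 h 45 min; less 30 min break → 7 h 15 min
Wed: 7:05 AM–4:57 PM = 9 h 52 min; less 30 min break → 9 h 22 min
Thu: 8:27 AM–6:31 PM = 10 h 4 min; less 30 min break → 9 h 34 min
Fri: 10:36 AM–7:17 PM = 8 h 41 min; less 30 min break → 8 h 11 min
Sat: 8:11 AM–6:05 PM = 9 h 54 min; less 30 min break → 9 h 24 min
Total worked: 43 h 46 min = 43.77 h.
Threshold 37.5 h → overtime 6 h 16 min, regular 37 h 30 min.

Regular 37.50 hours, overtime 6.27 hours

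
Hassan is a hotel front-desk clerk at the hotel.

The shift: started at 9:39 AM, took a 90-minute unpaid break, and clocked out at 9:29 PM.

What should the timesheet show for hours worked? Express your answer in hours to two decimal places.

10.33 hours

The shift: 9:39 AM–9:29 PM = 11 h 50 min; less 90 min break → 10 h 20 min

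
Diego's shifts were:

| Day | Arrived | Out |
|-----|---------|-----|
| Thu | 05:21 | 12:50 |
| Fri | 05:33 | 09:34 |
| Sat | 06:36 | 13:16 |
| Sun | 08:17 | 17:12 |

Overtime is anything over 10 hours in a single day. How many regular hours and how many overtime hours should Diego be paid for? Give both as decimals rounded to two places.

Thu: 05:21–12:50 = 7 h 29 min
Fri: 05:33–09:34 = 4 h 1 min
Sat: 06:36–13:16 = 6 h 40 min
Sun: 08:17–17:12 = 8 h 55 min
Thu reg 7 h 29 min / OT 0 h 0 min; Fri reg 4 h 1 min / OT 0 h 0 min; Sat reg 6 h 40 min / OT 0 h 0 min; Sun reg 8 h 55 min / OT 0 h 0 min.
Totals: regular 27 h 5 min, overtime 0 h 0 min.

Regular 27.08 hours, overtime 0.00 hours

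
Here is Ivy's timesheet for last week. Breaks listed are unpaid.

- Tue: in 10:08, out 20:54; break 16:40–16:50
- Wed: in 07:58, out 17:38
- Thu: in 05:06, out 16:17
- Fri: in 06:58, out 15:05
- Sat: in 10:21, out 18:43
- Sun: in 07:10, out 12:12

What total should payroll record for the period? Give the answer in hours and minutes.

52 h 58 min

Tue: 10:08–20:54 = 10 h 46 min; less 10 min break → 10 h 36 min
Wed: 07:58–17:38 = 9 h 40 min
Thu: 05:06–16:17 = 11 h 11 min
Fri: 06:58–15:05 = 8 h 7 min
Sat: 10:21–18:43 = 8 h 22 min
Sun: 07:10–12:12 = 5 h 2 min
Total: 10 h 36 min + 9 h 40 min + 11 h 11 min + 8 h 7 min + 8 h 22 min + 5 h 2 min = 52 h 58 min.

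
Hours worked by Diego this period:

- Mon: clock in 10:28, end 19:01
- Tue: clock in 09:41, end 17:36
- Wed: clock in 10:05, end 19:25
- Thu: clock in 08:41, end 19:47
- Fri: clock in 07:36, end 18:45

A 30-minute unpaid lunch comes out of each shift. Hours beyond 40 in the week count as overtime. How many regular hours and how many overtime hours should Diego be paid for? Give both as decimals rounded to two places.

Mon: 10:28–19:01 = 8 h 33 min; less 30 min break → 8 h 3 min
Tue: 09:41–17:36 = 7 h 55 min; less 30 min break → 7 h 25 min
Wed: 10:05–19:25 = 9 h 20 min; less 30 min break → 8 h 50 min
Thu: 08:41–19:47 = 11 h 6 min; less 30 min break → 10 h 36 min
Fri: 07:36–18:45 = 11 h 9 min; less 30 min break → 10 h 39 min
Total worked: 45 h 33 min = 45.55 h.
Threshold 40 h → overtime 5 h 33 min, regular 40 h 0 min.

Regular 40.00 hours, overtime 5.55 hours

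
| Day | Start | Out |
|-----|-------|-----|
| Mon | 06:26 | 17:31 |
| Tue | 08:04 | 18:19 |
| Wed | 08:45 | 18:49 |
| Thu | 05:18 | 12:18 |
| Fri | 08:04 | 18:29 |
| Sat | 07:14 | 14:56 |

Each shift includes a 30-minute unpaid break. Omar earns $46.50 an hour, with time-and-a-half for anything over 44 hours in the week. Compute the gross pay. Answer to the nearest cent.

$2709.79

Mon: 06:26–17:31 = 11 h 5 min; less 30 min break → 10 h 35 min
Tue: 08:04–18:19 = 10 h 15 min; less 30 min break → 9 h 45 min
Wed: 08:45–18:49 = 10 h 4 min; less 30 min break → 9 h 34 min
Thu: 05:18–12:18 = 7 h 0 min; less 30 min break → 6 h 30 min
Fri: 08:04–18:29 = 10 h 25 min; less 30 min break → 9 h 55 min
Sat: 07:14–14:56 = 7 h 42 min; less 30 min break → 7 h 12 min
Total worked: 53 h 31 min = 3211 min.
Regular 44 h 0 min = 2640 min at $46.50/h; overtime 9 h 31 min = 571 min at $69.75/h.
Pay = (2640 × $46.50 + 571 × $69.75) ÷ 60 = $2709.79.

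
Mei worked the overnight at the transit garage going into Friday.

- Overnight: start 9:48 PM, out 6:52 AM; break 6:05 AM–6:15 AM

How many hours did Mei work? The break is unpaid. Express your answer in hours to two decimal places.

8.90 hours

Overnight: 9:48 PM → midnight = 2 h 12 min; midnight → 6:52 AM = 6 h 52 min; span 9 h 4 min; less 10 min break → 8 h 54 min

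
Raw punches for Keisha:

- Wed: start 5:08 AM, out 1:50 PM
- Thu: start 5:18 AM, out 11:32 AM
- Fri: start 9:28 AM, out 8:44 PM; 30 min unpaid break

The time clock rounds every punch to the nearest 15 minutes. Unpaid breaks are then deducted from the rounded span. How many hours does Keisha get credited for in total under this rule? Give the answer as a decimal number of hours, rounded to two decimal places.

25.50 hours

Wed: in 5:08 AM→5:15 AM, out 1:50 PM→1:45 PM; 8 h 30 min
Thu: in 5:18 AM→5:15 AM, out 11:32 AM→11:30 AM; 6 h 15 min
Fri: in 9:28 AM→9:30 AM, out 8:44 PM→8:45 PM; 11 h 15 min − 30 min = 10 h 45 min
Total credited: 25 h 30 min.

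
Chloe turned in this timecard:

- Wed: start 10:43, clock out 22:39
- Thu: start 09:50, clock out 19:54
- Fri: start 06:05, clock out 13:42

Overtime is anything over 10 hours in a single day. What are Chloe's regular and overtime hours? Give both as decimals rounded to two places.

Wed: 10:43–22:39 = 11 h 56 min
Thu: 09:50–19:54 = 10 h 4 min
Fri: 06:05–13:42 = 7 h 37 min
Wed reg 10 h 0 min / OT 1 h 56 min; Thu reg 10 h 0 min / OT 0 h 4 min; Fri reg 7 h 37 min / OT 0 h 0 min.
Totals: regular 27 h 37 min, overtime 2 h 0 min.

Regular 27.62 hours, overtime 2.00 hours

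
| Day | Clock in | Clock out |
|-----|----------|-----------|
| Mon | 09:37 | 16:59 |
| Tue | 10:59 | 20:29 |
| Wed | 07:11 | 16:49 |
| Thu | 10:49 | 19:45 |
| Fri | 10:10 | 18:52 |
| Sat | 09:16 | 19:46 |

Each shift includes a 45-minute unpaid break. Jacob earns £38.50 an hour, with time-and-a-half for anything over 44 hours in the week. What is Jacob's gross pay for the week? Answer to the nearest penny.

£2048.20

Mon: 09:37–16:59 = 7 h 22 min; less 45 min break → 6 h 37 min
Tue: 10:59–20:29 = 9 h 30 min; less 45 min break → 8 h 45 min
Wed: 07:11–16:49 = 9 h 38 min; less 45 min break → 8 h 53 min
Thu: 10:49–19:45 = 8 h 56 min; less 45 min break → 8 h 11 min
Fri: 10:10–18:52 = 8 h 42 min; less 45 min break → 7 h 57 min
Sat: 09:16–19:46 = 10 h 30 min; less 45 min break → 9 h 45 min
Total worked: 50 h 8 min = 3008 min.
Regular 44 h 0 min = 2640 min at £38.50/h; overtime 6 h 8 min = 368 min at £57.75/h.
Pay = (2640 × £38.50 + 368 × £57.75) ÷ 60 = £2048.20.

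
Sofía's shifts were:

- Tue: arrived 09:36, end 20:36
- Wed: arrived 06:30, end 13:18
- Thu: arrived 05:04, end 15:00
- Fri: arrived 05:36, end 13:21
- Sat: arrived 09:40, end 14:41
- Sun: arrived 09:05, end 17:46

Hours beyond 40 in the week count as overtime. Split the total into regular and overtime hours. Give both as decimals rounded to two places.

Regular 40.00 hours, overtime 9.18 hours

Tue: 09:36–20:36 = 11 h 0 min
Wed: 06:30–13:18 = 6 h 48 min
Thu: 05:04–15:00 = 9 h 56 min
Fri: 05:36–13:21 = 7 h 45 min
Sat: 09:40–14:41 = 5 h 1 min
Sun: 09:05–17:46 = 8 h 41 min
Total worked: 49 h 11 min = 49.18 h.
Threshold 40 h → overtime 9 h 11 min, regular 40 h 0 min.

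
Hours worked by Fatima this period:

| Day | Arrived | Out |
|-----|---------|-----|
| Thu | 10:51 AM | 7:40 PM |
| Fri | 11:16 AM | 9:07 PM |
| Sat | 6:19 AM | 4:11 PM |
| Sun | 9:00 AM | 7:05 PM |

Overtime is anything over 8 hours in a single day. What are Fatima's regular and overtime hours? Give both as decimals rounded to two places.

Regular 32.00 hours, overtime 6.62 hours

Thu: 10:51 AM–7:40 PM = 8 h 49 min
Fri: 11:16 AM–9:07 PM = 9 h 51 min
Sat: 6:19 AM–4:11 PM = 9 h 52 min
Sun: 9:00 AM–7:05 PM = 10 h 5 min
Thu reg 8 h 0 min / OT 0 h 49 min; Fri reg 8 h 0 min / OT 1 h 51 min; Sat reg 8 h 0 min / OT 1 h 52 min; Sun reg 8 h 0 min / OT 2 h 5 min.
Totals: regular 32 h 0 min, overtime 6 h 37 min.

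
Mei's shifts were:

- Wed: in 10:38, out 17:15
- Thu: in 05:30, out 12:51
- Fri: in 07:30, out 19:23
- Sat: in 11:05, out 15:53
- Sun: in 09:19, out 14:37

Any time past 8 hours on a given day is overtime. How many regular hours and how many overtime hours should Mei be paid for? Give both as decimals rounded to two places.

Wed: 10:38–17:15 = 6 h 37 min
Thu: 05:30–12:51 = 7 h 21 min
Fri: 07:30–19:23 = 11 h 53 min
Sat: 11:05–15:53 = 4 h 48 min
Sun: 09:19–14:37 = 5 h 18 min
Wed reg 6 h 37 min / OT 0 h 0 min; Thu reg 7 h 21 min / OT 0 h 0 min; Fri reg 8 h 0 min / OT 3 h 53 min; Sat reg 4 h 48 min / OT 0 h 0 min; Sun reg 5 h 18 min / OT 0 h 0 min.
Totals: regular 32 h 4 min, overtime 3 h 53 min.

Regular 32.07 hours, overtime 3.88 hours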